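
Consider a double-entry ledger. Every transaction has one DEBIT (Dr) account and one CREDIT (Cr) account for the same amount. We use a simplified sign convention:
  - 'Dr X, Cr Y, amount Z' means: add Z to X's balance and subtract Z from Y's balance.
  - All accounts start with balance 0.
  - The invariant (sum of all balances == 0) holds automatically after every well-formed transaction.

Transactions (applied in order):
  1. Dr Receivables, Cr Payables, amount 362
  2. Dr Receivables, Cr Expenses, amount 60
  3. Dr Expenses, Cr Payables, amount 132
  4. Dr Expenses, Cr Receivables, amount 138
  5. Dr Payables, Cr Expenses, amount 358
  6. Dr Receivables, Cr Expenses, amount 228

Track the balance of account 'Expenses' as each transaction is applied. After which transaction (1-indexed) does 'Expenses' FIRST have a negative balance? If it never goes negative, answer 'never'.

Answer: 2

Derivation:
After txn 1: Expenses=0
After txn 2: Expenses=-60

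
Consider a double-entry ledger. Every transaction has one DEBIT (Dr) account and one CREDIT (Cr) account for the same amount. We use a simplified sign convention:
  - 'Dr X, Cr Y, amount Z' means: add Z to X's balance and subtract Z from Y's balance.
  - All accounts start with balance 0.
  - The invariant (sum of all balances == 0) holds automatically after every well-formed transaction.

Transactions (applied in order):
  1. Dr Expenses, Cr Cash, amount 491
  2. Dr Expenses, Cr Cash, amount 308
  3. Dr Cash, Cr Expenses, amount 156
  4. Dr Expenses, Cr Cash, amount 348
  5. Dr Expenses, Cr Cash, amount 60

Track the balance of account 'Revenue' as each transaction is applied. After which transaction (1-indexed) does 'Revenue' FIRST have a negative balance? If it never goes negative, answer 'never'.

Answer: never

Derivation:
After txn 1: Revenue=0
After txn 2: Revenue=0
After txn 3: Revenue=0
After txn 4: Revenue=0
After txn 5: Revenue=0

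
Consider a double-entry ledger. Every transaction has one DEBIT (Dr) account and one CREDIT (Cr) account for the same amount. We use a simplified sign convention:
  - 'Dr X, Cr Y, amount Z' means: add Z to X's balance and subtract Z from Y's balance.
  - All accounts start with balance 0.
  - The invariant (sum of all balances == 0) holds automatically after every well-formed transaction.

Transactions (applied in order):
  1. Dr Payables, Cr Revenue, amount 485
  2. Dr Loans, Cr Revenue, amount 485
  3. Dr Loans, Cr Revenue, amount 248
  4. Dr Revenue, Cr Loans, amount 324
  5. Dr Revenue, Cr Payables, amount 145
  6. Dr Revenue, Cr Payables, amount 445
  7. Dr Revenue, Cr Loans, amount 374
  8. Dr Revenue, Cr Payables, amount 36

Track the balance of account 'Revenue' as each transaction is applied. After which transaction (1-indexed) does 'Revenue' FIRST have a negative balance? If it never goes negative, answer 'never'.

After txn 1: Revenue=-485

Answer: 1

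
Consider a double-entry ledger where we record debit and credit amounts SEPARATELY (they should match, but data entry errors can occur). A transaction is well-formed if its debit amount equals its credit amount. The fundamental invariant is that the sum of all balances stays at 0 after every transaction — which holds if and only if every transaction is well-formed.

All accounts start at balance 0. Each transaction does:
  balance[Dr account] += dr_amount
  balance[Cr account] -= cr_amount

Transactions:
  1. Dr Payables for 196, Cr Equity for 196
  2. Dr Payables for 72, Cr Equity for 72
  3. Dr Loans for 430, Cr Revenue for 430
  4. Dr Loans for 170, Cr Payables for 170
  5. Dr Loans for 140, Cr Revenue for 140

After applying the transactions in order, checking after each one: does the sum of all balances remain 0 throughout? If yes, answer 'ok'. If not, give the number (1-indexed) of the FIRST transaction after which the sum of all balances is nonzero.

Answer: ok

Derivation:
After txn 1: dr=196 cr=196 sum_balances=0
After txn 2: dr=72 cr=72 sum_balances=0
After txn 3: dr=430 cr=430 sum_balances=0
After txn 4: dr=170 cr=170 sum_balances=0
After txn 5: dr=140 cr=140 sum_balances=0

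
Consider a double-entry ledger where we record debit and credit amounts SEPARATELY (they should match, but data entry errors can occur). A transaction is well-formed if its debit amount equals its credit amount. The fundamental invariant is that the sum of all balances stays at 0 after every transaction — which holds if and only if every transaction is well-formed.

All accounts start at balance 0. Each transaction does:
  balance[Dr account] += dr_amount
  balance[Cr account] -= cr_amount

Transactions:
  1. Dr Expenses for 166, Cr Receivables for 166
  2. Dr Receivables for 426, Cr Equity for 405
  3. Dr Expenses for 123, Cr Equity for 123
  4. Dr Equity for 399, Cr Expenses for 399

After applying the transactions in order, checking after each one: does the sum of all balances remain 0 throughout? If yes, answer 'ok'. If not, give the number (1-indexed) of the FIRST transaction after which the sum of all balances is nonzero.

After txn 1: dr=166 cr=166 sum_balances=0
After txn 2: dr=426 cr=405 sum_balances=21
After txn 3: dr=123 cr=123 sum_balances=21
After txn 4: dr=399 cr=399 sum_balances=21

Answer: 2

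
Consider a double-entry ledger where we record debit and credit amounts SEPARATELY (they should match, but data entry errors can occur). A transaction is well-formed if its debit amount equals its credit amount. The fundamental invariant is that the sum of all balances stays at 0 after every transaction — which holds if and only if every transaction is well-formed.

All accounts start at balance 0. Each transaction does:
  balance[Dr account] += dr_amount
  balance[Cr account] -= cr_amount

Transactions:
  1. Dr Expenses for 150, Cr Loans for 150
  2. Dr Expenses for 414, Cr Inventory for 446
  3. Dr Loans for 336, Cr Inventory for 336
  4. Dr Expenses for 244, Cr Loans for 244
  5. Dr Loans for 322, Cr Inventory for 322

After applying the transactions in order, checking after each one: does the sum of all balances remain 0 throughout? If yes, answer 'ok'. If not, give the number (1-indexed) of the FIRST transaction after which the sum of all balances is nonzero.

After txn 1: dr=150 cr=150 sum_balances=0
After txn 2: dr=414 cr=446 sum_balances=-32
After txn 3: dr=336 cr=336 sum_balances=-32
After txn 4: dr=244 cr=244 sum_balances=-32
After txn 5: dr=322 cr=322 sum_balances=-32

Answer: 2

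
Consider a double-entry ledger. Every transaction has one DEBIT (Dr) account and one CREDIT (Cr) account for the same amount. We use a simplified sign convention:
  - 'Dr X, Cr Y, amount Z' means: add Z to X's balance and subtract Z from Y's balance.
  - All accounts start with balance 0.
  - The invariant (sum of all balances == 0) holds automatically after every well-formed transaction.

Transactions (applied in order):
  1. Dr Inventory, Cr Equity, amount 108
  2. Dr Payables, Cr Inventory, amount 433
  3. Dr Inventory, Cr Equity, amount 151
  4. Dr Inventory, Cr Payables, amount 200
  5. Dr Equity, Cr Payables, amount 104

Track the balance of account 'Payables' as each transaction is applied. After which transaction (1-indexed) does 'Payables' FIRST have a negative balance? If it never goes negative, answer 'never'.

After txn 1: Payables=0
After txn 2: Payables=433
After txn 3: Payables=433
After txn 4: Payables=233
After txn 5: Payables=129

Answer: never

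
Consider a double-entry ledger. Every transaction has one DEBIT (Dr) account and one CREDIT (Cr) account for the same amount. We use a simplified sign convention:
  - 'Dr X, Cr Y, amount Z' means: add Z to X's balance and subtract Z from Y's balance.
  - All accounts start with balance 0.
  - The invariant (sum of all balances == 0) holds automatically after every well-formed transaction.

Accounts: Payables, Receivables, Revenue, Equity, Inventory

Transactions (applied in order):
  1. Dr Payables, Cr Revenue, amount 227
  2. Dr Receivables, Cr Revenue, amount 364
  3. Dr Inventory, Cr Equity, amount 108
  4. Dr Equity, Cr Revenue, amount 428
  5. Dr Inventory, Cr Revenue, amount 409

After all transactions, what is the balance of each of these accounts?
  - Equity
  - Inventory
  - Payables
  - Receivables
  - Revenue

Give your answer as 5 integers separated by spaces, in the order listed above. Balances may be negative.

After txn 1 (Dr Payables, Cr Revenue, amount 227): Payables=227 Revenue=-227
After txn 2 (Dr Receivables, Cr Revenue, amount 364): Payables=227 Receivables=364 Revenue=-591
After txn 3 (Dr Inventory, Cr Equity, amount 108): Equity=-108 Inventory=108 Payables=227 Receivables=364 Revenue=-591
After txn 4 (Dr Equity, Cr Revenue, amount 428): Equity=320 Inventory=108 Payables=227 Receivables=364 Revenue=-1019
After txn 5 (Dr Inventory, Cr Revenue, amount 409): Equity=320 Inventory=517 Payables=227 Receivables=364 Revenue=-1428

Answer: 320 517 227 364 -1428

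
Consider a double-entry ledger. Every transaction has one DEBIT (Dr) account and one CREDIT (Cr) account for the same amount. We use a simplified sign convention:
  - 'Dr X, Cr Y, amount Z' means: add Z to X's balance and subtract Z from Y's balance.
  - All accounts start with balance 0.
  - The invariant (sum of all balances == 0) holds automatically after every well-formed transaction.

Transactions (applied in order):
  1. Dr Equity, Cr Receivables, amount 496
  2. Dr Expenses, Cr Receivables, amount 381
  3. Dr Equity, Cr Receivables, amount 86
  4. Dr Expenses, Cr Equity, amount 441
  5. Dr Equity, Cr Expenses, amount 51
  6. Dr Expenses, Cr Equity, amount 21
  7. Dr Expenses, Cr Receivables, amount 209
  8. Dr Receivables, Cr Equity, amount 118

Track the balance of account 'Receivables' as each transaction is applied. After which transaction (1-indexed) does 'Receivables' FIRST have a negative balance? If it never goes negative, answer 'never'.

Answer: 1

Derivation:
After txn 1: Receivables=-496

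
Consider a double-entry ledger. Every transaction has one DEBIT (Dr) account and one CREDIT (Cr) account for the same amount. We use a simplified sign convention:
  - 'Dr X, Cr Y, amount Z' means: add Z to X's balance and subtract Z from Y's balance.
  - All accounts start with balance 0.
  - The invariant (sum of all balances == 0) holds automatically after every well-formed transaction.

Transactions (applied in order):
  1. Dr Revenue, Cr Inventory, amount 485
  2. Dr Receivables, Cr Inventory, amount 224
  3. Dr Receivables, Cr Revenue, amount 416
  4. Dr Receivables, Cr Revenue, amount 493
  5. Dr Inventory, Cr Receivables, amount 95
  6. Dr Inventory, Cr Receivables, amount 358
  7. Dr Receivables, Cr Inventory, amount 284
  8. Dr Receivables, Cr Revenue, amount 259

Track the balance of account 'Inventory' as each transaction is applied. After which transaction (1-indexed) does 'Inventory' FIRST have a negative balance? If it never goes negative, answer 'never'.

After txn 1: Inventory=-485

Answer: 1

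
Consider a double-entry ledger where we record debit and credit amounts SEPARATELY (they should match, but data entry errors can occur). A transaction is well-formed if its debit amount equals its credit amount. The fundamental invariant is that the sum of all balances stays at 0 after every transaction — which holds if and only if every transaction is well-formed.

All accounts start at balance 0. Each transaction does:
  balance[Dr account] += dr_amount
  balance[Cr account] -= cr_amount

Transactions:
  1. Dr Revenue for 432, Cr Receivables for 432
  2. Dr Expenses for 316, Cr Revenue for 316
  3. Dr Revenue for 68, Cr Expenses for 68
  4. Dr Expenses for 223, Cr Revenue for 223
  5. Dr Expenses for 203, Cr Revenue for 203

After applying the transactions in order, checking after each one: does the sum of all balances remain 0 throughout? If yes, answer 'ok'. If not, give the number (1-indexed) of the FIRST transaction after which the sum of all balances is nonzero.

Answer: ok

Derivation:
After txn 1: dr=432 cr=432 sum_balances=0
After txn 2: dr=316 cr=316 sum_balances=0
After txn 3: dr=68 cr=68 sum_balances=0
After txn 4: dr=223 cr=223 sum_balances=0
After txn 5: dr=203 cr=203 sum_balances=0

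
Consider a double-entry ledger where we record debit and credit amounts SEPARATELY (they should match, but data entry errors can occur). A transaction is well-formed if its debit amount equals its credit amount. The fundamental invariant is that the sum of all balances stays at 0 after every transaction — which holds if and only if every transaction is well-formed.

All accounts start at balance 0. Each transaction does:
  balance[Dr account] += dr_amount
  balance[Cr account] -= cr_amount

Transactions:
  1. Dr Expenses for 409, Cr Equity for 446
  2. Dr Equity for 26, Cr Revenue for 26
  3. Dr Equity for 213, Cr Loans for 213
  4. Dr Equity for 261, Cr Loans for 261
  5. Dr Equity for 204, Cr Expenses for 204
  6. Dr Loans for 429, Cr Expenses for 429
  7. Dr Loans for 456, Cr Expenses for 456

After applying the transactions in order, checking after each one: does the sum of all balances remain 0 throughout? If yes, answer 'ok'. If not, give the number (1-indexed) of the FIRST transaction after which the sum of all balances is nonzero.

Answer: 1

Derivation:
After txn 1: dr=409 cr=446 sum_balances=-37
After txn 2: dr=26 cr=26 sum_balances=-37
After txn 3: dr=213 cr=213 sum_balances=-37
After txn 4: dr=261 cr=261 sum_balances=-37
After txn 5: dr=204 cr=204 sum_balances=-37
After txn 6: dr=429 cr=429 sum_balances=-37
After txn 7: dr=456 cr=456 sum_balances=-37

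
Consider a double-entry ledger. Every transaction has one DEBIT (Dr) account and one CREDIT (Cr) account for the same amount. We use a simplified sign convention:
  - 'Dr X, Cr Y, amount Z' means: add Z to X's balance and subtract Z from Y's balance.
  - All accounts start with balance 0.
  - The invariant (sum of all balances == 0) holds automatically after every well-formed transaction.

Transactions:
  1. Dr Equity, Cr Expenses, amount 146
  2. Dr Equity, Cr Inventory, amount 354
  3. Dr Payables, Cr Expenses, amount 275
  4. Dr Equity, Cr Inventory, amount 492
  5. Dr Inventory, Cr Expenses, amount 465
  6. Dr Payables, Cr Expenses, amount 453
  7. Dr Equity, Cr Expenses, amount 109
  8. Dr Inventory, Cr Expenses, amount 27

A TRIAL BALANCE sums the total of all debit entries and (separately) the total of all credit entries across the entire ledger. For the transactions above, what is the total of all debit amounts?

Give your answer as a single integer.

Txn 1: debit+=146
Txn 2: debit+=354
Txn 3: debit+=275
Txn 4: debit+=492
Txn 5: debit+=465
Txn 6: debit+=453
Txn 7: debit+=109
Txn 8: debit+=27
Total debits = 2321

Answer: 2321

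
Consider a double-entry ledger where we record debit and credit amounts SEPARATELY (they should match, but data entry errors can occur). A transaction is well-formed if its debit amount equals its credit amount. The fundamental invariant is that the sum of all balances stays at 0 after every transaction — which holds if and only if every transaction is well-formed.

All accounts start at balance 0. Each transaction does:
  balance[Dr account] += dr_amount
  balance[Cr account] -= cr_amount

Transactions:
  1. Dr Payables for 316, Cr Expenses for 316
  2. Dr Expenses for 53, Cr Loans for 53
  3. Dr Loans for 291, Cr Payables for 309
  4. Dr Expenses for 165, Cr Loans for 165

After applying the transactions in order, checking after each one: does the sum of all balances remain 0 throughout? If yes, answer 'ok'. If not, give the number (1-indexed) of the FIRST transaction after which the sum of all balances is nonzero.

After txn 1: dr=316 cr=316 sum_balances=0
After txn 2: dr=53 cr=53 sum_balances=0
After txn 3: dr=291 cr=309 sum_balances=-18
After txn 4: dr=165 cr=165 sum_balances=-18

Answer: 3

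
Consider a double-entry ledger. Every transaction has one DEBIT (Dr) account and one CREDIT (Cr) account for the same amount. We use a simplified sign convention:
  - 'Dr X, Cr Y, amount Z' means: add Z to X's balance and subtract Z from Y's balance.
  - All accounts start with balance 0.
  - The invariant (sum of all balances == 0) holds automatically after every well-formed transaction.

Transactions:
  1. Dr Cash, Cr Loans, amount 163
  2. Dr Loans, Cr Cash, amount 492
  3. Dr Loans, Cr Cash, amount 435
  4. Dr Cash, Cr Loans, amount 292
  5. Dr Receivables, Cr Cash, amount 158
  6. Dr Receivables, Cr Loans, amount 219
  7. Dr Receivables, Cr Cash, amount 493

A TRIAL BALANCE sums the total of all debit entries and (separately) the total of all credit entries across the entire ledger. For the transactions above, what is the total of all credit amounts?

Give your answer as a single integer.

Answer: 2252

Derivation:
Txn 1: credit+=163
Txn 2: credit+=492
Txn 3: credit+=435
Txn 4: credit+=292
Txn 5: credit+=158
Txn 6: credit+=219
Txn 7: credit+=493
Total credits = 2252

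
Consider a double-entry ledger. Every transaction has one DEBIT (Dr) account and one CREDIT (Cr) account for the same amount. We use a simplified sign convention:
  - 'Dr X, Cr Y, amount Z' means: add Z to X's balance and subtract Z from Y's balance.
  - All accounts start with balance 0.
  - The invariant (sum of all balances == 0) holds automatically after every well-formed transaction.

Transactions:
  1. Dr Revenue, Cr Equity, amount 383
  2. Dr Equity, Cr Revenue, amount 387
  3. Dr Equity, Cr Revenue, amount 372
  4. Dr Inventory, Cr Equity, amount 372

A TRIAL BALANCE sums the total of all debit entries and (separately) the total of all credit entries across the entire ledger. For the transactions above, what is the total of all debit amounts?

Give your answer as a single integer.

Answer: 1514

Derivation:
Txn 1: debit+=383
Txn 2: debit+=387
Txn 3: debit+=372
Txn 4: debit+=372
Total debits = 1514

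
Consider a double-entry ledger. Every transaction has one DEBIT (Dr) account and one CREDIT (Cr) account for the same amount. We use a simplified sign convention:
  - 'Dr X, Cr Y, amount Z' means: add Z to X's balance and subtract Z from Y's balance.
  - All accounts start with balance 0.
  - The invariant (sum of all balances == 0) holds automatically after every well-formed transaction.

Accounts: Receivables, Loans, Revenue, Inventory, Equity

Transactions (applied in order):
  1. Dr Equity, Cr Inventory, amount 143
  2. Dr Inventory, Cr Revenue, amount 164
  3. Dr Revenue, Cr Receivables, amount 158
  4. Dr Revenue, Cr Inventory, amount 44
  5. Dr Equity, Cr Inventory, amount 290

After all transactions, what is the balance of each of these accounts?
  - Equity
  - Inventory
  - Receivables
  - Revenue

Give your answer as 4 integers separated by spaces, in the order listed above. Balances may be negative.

After txn 1 (Dr Equity, Cr Inventory, amount 143): Equity=143 Inventory=-143
After txn 2 (Dr Inventory, Cr Revenue, amount 164): Equity=143 Inventory=21 Revenue=-164
After txn 3 (Dr Revenue, Cr Receivables, amount 158): Equity=143 Inventory=21 Receivables=-158 Revenue=-6
After txn 4 (Dr Revenue, Cr Inventory, amount 44): Equity=143 Inventory=-23 Receivables=-158 Revenue=38
After txn 5 (Dr Equity, Cr Inventory, amount 290): Equity=433 Inventory=-313 Receivables=-158 Revenue=38

Answer: 433 -313 -158 38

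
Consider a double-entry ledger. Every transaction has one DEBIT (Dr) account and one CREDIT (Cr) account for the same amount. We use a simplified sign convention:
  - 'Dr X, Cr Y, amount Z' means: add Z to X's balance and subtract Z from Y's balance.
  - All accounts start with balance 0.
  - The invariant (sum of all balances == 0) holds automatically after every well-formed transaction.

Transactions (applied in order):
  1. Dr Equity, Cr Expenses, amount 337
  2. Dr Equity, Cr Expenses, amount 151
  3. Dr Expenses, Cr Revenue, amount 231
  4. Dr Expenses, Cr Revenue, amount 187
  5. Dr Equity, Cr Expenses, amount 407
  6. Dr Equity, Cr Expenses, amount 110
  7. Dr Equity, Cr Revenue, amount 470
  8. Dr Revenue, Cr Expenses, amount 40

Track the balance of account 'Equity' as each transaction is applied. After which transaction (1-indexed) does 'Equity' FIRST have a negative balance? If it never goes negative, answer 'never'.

Answer: never

Derivation:
After txn 1: Equity=337
After txn 2: Equity=488
After txn 3: Equity=488
After txn 4: Equity=488
After txn 5: Equity=895
After txn 6: Equity=1005
After txn 7: Equity=1475
After txn 8: Equity=1475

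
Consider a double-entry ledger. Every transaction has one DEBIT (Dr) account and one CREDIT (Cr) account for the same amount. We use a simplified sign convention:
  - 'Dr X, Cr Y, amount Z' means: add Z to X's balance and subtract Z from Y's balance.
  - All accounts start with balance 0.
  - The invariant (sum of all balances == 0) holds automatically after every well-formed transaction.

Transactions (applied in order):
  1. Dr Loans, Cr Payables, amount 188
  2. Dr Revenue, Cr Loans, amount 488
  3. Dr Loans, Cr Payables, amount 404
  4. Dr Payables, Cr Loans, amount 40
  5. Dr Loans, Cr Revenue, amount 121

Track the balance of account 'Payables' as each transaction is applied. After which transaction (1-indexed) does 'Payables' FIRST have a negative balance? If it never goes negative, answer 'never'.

After txn 1: Payables=-188

Answer: 1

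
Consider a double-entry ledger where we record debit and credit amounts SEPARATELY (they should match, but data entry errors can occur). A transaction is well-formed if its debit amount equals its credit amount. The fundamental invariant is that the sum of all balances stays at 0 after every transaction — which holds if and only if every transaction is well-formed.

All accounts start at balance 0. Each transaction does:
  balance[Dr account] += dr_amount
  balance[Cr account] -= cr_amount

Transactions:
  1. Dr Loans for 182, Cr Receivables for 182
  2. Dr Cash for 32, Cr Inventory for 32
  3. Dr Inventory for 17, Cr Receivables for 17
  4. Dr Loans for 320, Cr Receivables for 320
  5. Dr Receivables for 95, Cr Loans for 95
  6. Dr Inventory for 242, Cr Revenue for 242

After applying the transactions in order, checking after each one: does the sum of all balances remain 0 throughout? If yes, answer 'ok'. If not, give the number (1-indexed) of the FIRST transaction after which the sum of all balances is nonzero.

Answer: ok

Derivation:
After txn 1: dr=182 cr=182 sum_balances=0
After txn 2: dr=32 cr=32 sum_balances=0
After txn 3: dr=17 cr=17 sum_balances=0
After txn 4: dr=320 cr=320 sum_balances=0
After txn 5: dr=95 cr=95 sum_balances=0
After txn 6: dr=242 cr=242 sum_balances=0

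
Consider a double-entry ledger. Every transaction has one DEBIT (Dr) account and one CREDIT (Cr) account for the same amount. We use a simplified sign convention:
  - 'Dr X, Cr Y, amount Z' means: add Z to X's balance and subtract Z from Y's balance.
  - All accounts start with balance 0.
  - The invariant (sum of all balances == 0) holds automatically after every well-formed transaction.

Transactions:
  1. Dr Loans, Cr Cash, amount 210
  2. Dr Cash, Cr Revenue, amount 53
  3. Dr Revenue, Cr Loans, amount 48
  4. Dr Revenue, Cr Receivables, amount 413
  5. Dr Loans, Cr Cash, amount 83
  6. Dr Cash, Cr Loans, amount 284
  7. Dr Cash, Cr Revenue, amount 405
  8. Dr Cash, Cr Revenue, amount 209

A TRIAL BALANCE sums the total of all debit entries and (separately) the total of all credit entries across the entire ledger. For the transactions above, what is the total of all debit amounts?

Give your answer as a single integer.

Answer: 1705

Derivation:
Txn 1: debit+=210
Txn 2: debit+=53
Txn 3: debit+=48
Txn 4: debit+=413
Txn 5: debit+=83
Txn 6: debit+=284
Txn 7: debit+=405
Txn 8: debit+=209
Total debits = 1705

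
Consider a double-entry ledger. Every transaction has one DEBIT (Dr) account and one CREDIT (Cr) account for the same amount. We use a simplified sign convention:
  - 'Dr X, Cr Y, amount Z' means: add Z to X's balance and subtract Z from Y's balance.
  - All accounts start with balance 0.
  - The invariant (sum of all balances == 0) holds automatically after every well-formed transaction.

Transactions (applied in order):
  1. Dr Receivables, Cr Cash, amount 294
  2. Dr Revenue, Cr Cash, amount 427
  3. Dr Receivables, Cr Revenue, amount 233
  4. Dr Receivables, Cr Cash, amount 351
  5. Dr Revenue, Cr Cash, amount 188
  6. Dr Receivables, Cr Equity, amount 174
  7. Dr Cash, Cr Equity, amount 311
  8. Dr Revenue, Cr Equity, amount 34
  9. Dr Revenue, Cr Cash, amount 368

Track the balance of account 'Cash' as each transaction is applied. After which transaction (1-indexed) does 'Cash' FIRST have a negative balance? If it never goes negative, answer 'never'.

Answer: 1

Derivation:
After txn 1: Cash=-294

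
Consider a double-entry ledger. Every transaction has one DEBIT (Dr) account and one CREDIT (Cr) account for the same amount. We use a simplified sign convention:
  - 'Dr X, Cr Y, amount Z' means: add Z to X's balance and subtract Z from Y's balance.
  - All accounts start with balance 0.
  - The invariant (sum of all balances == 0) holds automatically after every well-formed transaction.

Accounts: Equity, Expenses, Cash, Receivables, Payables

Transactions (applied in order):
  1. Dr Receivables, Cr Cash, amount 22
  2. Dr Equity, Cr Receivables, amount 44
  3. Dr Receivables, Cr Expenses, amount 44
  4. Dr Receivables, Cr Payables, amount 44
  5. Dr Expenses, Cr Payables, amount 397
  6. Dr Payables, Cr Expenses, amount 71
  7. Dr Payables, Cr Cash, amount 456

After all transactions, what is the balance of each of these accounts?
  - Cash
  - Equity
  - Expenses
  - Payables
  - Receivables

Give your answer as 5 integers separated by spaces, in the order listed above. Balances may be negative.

After txn 1 (Dr Receivables, Cr Cash, amount 22): Cash=-22 Receivables=22
After txn 2 (Dr Equity, Cr Receivables, amount 44): Cash=-22 Equity=44 Receivables=-22
After txn 3 (Dr Receivables, Cr Expenses, amount 44): Cash=-22 Equity=44 Expenses=-44 Receivables=22
After txn 4 (Dr Receivables, Cr Payables, amount 44): Cash=-22 Equity=44 Expenses=-44 Payables=-44 Receivables=66
After txn 5 (Dr Expenses, Cr Payables, amount 397): Cash=-22 Equity=44 Expenses=353 Payables=-441 Receivables=66
After txn 6 (Dr Payables, Cr Expenses, amount 71): Cash=-22 Equity=44 Expenses=282 Payables=-370 Receivables=66
After txn 7 (Dr Payables, Cr Cash, amount 456): Cash=-478 Equity=44 Expenses=282 Payables=86 Receivables=66

Answer: -478 44 282 86 66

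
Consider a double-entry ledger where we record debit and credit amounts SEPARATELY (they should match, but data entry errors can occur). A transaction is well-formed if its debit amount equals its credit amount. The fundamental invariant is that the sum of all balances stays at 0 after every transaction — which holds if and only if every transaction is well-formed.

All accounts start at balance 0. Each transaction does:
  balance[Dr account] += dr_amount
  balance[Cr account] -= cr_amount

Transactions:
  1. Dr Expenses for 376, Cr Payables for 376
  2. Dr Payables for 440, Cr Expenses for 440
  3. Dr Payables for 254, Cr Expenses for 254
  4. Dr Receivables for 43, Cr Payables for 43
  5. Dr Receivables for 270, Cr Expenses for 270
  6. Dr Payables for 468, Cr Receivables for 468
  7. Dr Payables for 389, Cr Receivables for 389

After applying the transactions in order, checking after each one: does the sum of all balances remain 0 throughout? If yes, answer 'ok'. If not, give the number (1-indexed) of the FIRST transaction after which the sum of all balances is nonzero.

After txn 1: dr=376 cr=376 sum_balances=0
After txn 2: dr=440 cr=440 sum_balances=0
After txn 3: dr=254 cr=254 sum_balances=0
After txn 4: dr=43 cr=43 sum_balances=0
After txn 5: dr=270 cr=270 sum_balances=0
After txn 6: dr=468 cr=468 sum_balances=0
After txn 7: dr=389 cr=389 sum_balances=0

Answer: ok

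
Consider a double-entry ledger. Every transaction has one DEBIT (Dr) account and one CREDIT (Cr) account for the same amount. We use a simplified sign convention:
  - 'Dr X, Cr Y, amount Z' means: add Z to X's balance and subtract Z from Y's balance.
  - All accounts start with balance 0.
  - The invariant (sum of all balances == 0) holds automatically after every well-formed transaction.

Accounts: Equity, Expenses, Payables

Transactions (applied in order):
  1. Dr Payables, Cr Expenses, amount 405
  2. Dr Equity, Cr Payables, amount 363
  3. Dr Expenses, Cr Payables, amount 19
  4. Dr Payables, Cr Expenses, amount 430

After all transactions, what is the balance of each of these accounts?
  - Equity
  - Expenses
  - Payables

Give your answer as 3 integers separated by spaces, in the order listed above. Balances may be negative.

After txn 1 (Dr Payables, Cr Expenses, amount 405): Expenses=-405 Payables=405
After txn 2 (Dr Equity, Cr Payables, amount 363): Equity=363 Expenses=-405 Payables=42
After txn 3 (Dr Expenses, Cr Payables, amount 19): Equity=363 Expenses=-386 Payables=23
After txn 4 (Dr Payables, Cr Expenses, amount 430): Equity=363 Expenses=-816 Payables=453

Answer: 363 -816 453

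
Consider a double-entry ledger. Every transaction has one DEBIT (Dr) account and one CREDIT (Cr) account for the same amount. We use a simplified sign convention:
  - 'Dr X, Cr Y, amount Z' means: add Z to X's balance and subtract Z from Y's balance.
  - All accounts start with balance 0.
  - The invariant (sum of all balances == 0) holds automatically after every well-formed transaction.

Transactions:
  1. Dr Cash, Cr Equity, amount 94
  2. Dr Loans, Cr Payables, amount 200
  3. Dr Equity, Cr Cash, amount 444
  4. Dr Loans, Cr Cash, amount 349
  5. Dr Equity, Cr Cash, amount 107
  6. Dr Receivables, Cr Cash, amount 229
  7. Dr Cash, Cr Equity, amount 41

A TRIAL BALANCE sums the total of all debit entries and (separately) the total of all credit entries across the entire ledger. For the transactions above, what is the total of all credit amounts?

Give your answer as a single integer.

Answer: 1464

Derivation:
Txn 1: credit+=94
Txn 2: credit+=200
Txn 3: credit+=444
Txn 4: credit+=349
Txn 5: credit+=107
Txn 6: credit+=229
Txn 7: credit+=41
Total credits = 1464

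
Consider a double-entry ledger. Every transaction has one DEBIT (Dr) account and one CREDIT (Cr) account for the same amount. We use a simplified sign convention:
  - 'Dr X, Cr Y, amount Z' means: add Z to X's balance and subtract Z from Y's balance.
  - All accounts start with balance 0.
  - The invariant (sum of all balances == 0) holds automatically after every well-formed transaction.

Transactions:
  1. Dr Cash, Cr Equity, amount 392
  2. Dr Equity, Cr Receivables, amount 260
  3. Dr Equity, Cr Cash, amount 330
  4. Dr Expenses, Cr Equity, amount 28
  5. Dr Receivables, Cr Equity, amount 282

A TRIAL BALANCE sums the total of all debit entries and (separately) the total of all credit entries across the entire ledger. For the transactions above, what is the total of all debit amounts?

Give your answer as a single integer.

Txn 1: debit+=392
Txn 2: debit+=260
Txn 3: debit+=330
Txn 4: debit+=28
Txn 5: debit+=282
Total debits = 1292

Answer: 1292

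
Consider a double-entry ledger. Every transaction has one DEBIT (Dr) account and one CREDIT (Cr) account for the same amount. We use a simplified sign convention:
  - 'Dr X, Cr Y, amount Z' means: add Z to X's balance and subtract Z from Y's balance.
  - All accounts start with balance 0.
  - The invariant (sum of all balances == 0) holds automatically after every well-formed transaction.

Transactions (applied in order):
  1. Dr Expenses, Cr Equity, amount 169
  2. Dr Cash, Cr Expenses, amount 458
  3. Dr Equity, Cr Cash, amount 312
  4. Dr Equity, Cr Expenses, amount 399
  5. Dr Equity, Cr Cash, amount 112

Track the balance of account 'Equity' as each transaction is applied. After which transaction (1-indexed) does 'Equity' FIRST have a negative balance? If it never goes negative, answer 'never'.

Answer: 1

Derivation:
After txn 1: Equity=-169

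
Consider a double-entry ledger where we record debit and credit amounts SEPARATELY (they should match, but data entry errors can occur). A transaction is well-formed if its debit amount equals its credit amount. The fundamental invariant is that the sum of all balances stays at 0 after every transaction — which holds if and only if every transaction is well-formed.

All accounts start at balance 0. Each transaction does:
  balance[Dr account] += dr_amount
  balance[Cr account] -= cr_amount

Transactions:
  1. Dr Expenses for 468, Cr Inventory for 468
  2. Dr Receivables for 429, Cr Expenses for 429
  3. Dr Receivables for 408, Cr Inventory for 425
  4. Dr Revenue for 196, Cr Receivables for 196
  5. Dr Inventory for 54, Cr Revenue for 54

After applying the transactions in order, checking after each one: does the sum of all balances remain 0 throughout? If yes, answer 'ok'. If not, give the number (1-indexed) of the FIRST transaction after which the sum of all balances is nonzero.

After txn 1: dr=468 cr=468 sum_balances=0
After txn 2: dr=429 cr=429 sum_balances=0
After txn 3: dr=408 cr=425 sum_balances=-17
After txn 4: dr=196 cr=196 sum_balances=-17
After txn 5: dr=54 cr=54 sum_balances=-17

Answer: 3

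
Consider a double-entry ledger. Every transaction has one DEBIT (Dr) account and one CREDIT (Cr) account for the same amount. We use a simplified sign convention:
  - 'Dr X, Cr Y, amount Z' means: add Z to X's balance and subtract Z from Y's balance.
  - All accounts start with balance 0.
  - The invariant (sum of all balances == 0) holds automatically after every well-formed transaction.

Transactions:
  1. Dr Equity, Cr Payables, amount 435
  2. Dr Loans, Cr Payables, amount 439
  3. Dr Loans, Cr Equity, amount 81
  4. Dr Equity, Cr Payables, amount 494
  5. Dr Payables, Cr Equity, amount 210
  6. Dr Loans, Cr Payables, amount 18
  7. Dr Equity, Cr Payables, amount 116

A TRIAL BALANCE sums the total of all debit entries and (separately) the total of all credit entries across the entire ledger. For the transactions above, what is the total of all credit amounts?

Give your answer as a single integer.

Txn 1: credit+=435
Txn 2: credit+=439
Txn 3: credit+=81
Txn 4: credit+=494
Txn 5: credit+=210
Txn 6: credit+=18
Txn 7: credit+=116
Total credits = 1793

Answer: 1793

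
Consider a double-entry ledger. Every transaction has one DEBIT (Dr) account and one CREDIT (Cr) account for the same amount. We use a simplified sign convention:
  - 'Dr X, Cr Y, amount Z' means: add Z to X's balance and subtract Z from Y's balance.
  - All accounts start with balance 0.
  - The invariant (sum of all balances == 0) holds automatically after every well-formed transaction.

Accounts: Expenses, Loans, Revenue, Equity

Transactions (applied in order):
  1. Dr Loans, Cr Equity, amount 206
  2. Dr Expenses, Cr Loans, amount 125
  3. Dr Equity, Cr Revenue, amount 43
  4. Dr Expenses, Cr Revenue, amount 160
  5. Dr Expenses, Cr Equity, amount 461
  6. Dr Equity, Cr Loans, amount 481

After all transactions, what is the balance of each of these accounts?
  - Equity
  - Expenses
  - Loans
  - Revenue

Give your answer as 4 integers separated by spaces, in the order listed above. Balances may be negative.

Answer: -143 746 -400 -203

Derivation:
After txn 1 (Dr Loans, Cr Equity, amount 206): Equity=-206 Loans=206
After txn 2 (Dr Expenses, Cr Loans, amount 125): Equity=-206 Expenses=125 Loans=81
After txn 3 (Dr Equity, Cr Revenue, amount 43): Equity=-163 Expenses=125 Loans=81 Revenue=-43
After txn 4 (Dr Expenses, Cr Revenue, amount 160): Equity=-163 Expenses=285 Loans=81 Revenue=-203
After txn 5 (Dr Expenses, Cr Equity, amount 461): Equity=-624 Expenses=746 Loans=81 Revenue=-203
After txn 6 (Dr Equity, Cr Loans, amount 481): Equity=-143 Expenses=746 Loans=-400 Revenue=-203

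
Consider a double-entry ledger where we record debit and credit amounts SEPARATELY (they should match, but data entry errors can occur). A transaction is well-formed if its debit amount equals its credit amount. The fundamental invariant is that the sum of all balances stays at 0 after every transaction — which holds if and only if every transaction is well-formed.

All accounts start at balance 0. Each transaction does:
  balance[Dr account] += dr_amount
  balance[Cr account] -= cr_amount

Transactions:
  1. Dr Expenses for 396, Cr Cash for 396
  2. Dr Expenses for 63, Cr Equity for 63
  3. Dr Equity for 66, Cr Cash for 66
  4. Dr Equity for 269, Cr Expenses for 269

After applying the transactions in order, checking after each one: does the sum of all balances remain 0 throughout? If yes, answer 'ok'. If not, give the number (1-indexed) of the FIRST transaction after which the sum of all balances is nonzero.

Answer: ok

Derivation:
After txn 1: dr=396 cr=396 sum_balances=0
After txn 2: dr=63 cr=63 sum_balances=0
After txn 3: dr=66 cr=66 sum_balances=0
After txn 4: dr=269 cr=269 sum_balances=0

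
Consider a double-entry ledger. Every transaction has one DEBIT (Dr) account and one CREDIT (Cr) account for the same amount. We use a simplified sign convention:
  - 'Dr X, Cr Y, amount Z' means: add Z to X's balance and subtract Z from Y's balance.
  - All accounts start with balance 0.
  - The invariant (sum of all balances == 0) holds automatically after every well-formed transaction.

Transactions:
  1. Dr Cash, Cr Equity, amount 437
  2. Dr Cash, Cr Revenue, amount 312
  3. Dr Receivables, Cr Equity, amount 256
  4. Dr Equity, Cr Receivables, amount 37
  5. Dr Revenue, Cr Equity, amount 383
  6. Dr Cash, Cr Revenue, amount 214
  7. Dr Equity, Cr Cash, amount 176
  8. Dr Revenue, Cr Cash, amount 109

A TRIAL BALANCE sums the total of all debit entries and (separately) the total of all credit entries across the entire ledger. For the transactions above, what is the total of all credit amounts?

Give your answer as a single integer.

Txn 1: credit+=437
Txn 2: credit+=312
Txn 3: credit+=256
Txn 4: credit+=37
Txn 5: credit+=383
Txn 6: credit+=214
Txn 7: credit+=176
Txn 8: credit+=109
Total credits = 1924

Answer: 1924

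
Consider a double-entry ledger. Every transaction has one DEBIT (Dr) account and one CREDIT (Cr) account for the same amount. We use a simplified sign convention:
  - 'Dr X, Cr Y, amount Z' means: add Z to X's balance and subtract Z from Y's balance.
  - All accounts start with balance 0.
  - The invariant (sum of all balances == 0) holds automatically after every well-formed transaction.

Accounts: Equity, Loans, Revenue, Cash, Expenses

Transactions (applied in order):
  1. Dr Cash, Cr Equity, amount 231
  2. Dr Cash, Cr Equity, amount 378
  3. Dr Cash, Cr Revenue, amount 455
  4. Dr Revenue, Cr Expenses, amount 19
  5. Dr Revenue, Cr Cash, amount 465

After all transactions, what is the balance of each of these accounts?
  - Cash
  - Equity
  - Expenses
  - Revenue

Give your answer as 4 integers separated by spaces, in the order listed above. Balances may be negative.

Answer: 599 -609 -19 29

Derivation:
After txn 1 (Dr Cash, Cr Equity, amount 231): Cash=231 Equity=-231
After txn 2 (Dr Cash, Cr Equity, amount 378): Cash=609 Equity=-609
After txn 3 (Dr Cash, Cr Revenue, amount 455): Cash=1064 Equity=-609 Revenue=-455
After txn 4 (Dr Revenue, Cr Expenses, amount 19): Cash=1064 Equity=-609 Expenses=-19 Revenue=-436
After txn 5 (Dr Revenue, Cr Cash, amount 465): Cash=599 Equity=-609 Expenses=-19 Revenue=29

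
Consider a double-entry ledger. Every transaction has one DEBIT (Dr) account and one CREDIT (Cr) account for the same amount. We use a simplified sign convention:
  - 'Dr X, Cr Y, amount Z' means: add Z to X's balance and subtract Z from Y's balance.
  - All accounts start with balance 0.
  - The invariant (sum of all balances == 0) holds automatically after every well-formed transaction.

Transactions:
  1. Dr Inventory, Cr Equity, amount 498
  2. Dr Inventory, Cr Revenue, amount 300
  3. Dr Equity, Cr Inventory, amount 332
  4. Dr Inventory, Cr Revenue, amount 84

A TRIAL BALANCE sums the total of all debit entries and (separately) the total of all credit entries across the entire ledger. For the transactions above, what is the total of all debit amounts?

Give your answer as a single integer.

Txn 1: debit+=498
Txn 2: debit+=300
Txn 3: debit+=332
Txn 4: debit+=84
Total debits = 1214

Answer: 1214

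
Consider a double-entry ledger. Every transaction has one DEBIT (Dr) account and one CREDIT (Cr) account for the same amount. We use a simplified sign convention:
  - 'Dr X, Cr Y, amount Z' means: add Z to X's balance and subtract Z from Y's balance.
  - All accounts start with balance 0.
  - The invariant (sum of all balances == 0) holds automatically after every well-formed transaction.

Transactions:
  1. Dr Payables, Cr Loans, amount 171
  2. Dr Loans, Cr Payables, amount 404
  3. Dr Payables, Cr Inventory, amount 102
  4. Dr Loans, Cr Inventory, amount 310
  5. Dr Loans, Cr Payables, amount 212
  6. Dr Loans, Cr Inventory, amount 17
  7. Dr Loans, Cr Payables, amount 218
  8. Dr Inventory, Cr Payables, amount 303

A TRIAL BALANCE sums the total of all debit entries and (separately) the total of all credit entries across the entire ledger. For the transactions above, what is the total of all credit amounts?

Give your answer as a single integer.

Txn 1: credit+=171
Txn 2: credit+=404
Txn 3: credit+=102
Txn 4: credit+=310
Txn 5: credit+=212
Txn 6: credit+=17
Txn 7: credit+=218
Txn 8: credit+=303
Total credits = 1737

Answer: 1737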